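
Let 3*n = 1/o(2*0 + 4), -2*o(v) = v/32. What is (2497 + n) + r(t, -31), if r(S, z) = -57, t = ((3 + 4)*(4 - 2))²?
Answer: 7304/3 ≈ 2434.7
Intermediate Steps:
t = 196 (t = (7*2)² = 14² = 196)
o(v) = -v/64 (o(v) = -v/(2*32) = -v/64)
n = -16/3 (n = 1/(3*((-(2*0 + 4)/64))) = 1/(3*((-(0 + 4)/64))) = 1/(3*((-1/64*4))) = 1/(3*(-1/16)) = (⅓)*(-16) = -16/3 ≈ -5.3333)
(2497 + n) + r(t, -31) = (2497 - 16/3) - 57 = 7475/3 - 57 = 7304/3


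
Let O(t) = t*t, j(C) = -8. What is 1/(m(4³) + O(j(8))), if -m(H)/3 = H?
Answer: -1/128 ≈ -0.0078125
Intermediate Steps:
m(H) = -3*H
O(t) = t²
1/(m(4³) + O(j(8))) = 1/(-3*4³ + (-8)²) = 1/(-3*64 + 64) = 1/(-192 + 64) = 1/(-128) = -1/128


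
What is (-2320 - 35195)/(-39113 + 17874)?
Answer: 37515/21239 ≈ 1.7663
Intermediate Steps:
(-2320 - 35195)/(-39113 + 17874) = -37515/(-21239) = -37515*(-1/21239) = 37515/21239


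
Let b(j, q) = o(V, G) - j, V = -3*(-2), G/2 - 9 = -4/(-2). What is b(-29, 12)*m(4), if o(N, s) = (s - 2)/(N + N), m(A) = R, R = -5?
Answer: -460/3 ≈ -153.33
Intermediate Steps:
m(A) = -5
G = 22 (G = 18 + 2*(-4/(-2)) = 18 + 2*(-4*(-1/2)) = 18 + 2*2 = 18 + 4 = 22)
V = 6
o(N, s) = (-2 + s)/(2*N) (o(N, s) = (-2 + s)/((2*N)) = (-2 + s)*(1/(2*N)) = (-2 + s)/(2*N))
b(j, q) = 5/3 - j (b(j, q) = (1/2)*(-2 + 22)/6 - j = (1/2)*(1/6)*20 - j = 5/3 - j)
b(-29, 12)*m(4) = (5/3 - 1*(-29))*(-5) = (5/3 + 29)*(-5) = (92/3)*(-5) = -460/3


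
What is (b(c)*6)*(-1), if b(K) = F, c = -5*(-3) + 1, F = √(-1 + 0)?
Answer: -6*I ≈ -6.0*I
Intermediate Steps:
F = I (F = √(-1) = I ≈ 1.0*I)
c = 16 (c = 15 + 1 = 16)
b(K) = I
(b(c)*6)*(-1) = (I*6)*(-1) = (6*I)*(-1) = -6*I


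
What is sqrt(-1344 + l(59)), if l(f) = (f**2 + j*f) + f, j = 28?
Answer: 2*sqrt(962) ≈ 62.032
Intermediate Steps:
l(f) = f**2 + 29*f (l(f) = (f**2 + 28*f) + f = f**2 + 29*f)
sqrt(-1344 + l(59)) = sqrt(-1344 + 59*(29 + 59)) = sqrt(-1344 + 59*88) = sqrt(-1344 + 5192) = sqrt(3848) = 2*sqrt(962)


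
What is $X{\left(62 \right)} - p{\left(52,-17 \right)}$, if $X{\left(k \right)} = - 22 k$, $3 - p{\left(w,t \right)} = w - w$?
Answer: $-1367$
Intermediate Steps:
$p{\left(w,t \right)} = 3$ ($p{\left(w,t \right)} = 3 - \left(w - w\right) = 3 - 0 = 3 + 0 = 3$)
$X{\left(62 \right)} - p{\left(52,-17 \right)} = \left(-22\right) 62 - 3 = -1364 - 3 = -1367$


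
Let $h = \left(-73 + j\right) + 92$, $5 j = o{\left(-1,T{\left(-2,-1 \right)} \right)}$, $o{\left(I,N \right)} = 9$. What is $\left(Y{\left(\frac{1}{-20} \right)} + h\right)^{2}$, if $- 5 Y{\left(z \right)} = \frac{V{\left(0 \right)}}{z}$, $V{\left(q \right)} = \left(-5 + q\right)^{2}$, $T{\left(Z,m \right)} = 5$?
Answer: $\frac{364816}{25} \approx 14593.0$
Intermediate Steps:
$j = \frac{9}{5}$ ($j = \frac{1}{5} \cdot 9 = \frac{9}{5} \approx 1.8$)
$Y{\left(z \right)} = - \frac{5}{z}$ ($Y{\left(z \right)} = - \frac{\left(-5 + 0\right)^{2} \frac{1}{z}}{5} = - \frac{\left(-5\right)^{2} \frac{1}{z}}{5} = - \frac{25 \frac{1}{z}}{5} = - \frac{5}{z}$)
$h = \frac{104}{5}$ ($h = \left(-73 + \frac{9}{5}\right) + 92 = - \frac{356}{5} + 92 = \frac{104}{5} \approx 20.8$)
$\left(Y{\left(\frac{1}{-20} \right)} + h\right)^{2} = \left(- \frac{5}{\frac{1}{-20}} + \frac{104}{5}\right)^{2} = \left(- \frac{5}{- \frac{1}{20}} + \frac{104}{5}\right)^{2} = \left(\left(-5\right) \left(-20\right) + \frac{104}{5}\right)^{2} = \left(100 + \frac{104}{5}\right)^{2} = \left(\frac{604}{5}\right)^{2} = \frac{364816}{25}$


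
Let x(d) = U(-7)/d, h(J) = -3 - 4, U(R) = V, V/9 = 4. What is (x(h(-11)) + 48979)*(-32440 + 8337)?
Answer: -8262918151/7 ≈ -1.1804e+9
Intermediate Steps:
V = 36 (V = 9*4 = 36)
U(R) = 36
h(J) = -7
x(d) = 36/d
(x(h(-11)) + 48979)*(-32440 + 8337) = (36/(-7) + 48979)*(-32440 + 8337) = (36*(-⅐) + 48979)*(-24103) = (-36/7 + 48979)*(-24103) = (342817/7)*(-24103) = -8262918151/7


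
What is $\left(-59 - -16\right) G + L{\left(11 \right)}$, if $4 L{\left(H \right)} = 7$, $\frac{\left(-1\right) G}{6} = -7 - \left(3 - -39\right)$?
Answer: $- \frac{50561}{4} \approx -12640.0$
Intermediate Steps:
$G = 294$ ($G = - 6 \left(-7 - \left(3 - -39\right)\right) = - 6 \left(-7 - \left(3 + 39\right)\right) = - 6 \left(-7 - 42\right) = \left(-6\right) \left(-49\right) = 294$)
$L{\left(H \right)} = \frac{7}{4}$ ($L{\left(H \right)} = \frac{1}{4} \cdot 7 = \frac{7}{4}$)
$\left(-59 - -16\right) G + L{\left(11 \right)} = \left(-59 - -16\right) 294 + \frac{7}{4} = \left(-59 + 16\right) 294 + \frac{7}{4} = \left(-43\right) 294 + \frac{7}{4} = -12642 + \frac{7}{4} = - \frac{50561}{4}$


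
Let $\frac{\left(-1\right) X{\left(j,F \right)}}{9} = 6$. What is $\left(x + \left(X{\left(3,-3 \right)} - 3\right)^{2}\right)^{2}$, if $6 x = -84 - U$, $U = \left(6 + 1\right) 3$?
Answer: $\frac{41770369}{4} \approx 1.0443 \cdot 10^{7}$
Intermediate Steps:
$X{\left(j,F \right)} = -54$ ($X{\left(j,F \right)} = \left(-9\right) 6 = -54$)
$U = 21$ ($U = 7 \cdot 3 = 21$)
$x = - \frac{35}{2}$ ($x = \frac{-84 - 21}{6} = \frac{1}{6} \left(-105\right) = - \frac{35}{2} \approx -17.5$)
$\left(x + \left(X{\left(3,-3 \right)} - 3\right)^{2}\right)^{2} = \left(- \frac{35}{2} + \left(-54 - 3\right)^{2}\right)^{2} = \left(- \frac{35}{2} + \left(-57\right)^{2}\right)^{2} = \left(- \frac{35}{2} + 3249\right)^{2} = \left(\frac{6463}{2}\right)^{2} = \frac{41770369}{4}$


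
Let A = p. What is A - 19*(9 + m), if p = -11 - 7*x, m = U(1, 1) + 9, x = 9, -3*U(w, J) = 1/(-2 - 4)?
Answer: -7507/18 ≈ -417.06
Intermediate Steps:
U(w, J) = 1/18 (U(w, J) = -1/(3*(-2 - 4)) = -⅓/(-6) = -⅓*(-⅙) = 1/18)
m = 163/18 (m = 1/18 + 9 = 163/18 ≈ 9.0556)
p = -74 (p = -11 - 7*9 = -11 - 63 = -74)
A = -74
A - 19*(9 + m) = -74 - 19*(9 + 163/18) = -74 - 19*325/18 = -74 - 6175/18 = -7507/18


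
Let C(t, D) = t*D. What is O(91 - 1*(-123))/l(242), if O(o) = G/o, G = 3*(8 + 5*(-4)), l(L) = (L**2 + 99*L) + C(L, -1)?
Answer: -9/4401980 ≈ -2.0445e-6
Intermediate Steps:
C(t, D) = D*t
l(L) = L**2 + 98*L (l(L) = (L**2 + 99*L) - L = L**2 + 98*L)
G = -36 (G = 3*(8 - 20) = 3*(-12) = -36)
O(o) = -36/o
O(91 - 1*(-123))/l(242) = (-36/(91 - 1*(-123)))/((242*(98 + 242))) = (-36/(91 + 123))/((242*340)) = -36/214/82280 = -36*1/214*(1/82280) = -18/107*1/82280 = -9/4401980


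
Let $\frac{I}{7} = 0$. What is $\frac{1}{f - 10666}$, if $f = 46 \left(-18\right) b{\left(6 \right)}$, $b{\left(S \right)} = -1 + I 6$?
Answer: $- \frac{1}{9838} \approx -0.00010165$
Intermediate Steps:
$I = 0$ ($I = 7 \cdot 0 = 0$)
$b{\left(S \right)} = -1$ ($b{\left(S \right)} = -1 + 0 \cdot 6 = -1 + 0 = -1$)
$f = 828$ ($f = 46 \left(-18\right) \left(-1\right) = \left(-828\right) \left(-1\right) = 828$)
$\frac{1}{f - 10666} = \frac{1}{828 - 10666} = \frac{1}{-9838} = - \frac{1}{9838}$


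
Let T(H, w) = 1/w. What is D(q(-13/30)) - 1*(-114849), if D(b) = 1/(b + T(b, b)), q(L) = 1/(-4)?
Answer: 1952429/17 ≈ 1.1485e+5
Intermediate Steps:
q(L) = -¼
D(b) = 1/(b + 1/b)
D(q(-13/30)) - 1*(-114849) = -1/(4*(1 + (-¼)²)) - 1*(-114849) = -1/(4*(1 + 1/16)) + 114849 = -1/(4*17/16) + 114849 = -¼*16/17 + 114849 = -4/17 + 114849 = 1952429/17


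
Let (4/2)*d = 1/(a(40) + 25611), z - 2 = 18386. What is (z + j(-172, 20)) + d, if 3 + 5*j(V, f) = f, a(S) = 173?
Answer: 4742038581/257840 ≈ 18391.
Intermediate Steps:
z = 18388 (z = 2 + 18386 = 18388)
j(V, f) = -⅗ + f/5
d = 1/51568 (d = 1/(2*(173 + 25611)) = (½)/25784 = (½)*(1/25784) = 1/51568 ≈ 1.9392e-5)
(z + j(-172, 20)) + d = (18388 + (-⅗ + (⅕)*20)) + 1/51568 = (18388 + (-⅗ + 4)) + 1/51568 = (18388 + 17/5) + 1/51568 = 91957/5 + 1/51568 = 4742038581/257840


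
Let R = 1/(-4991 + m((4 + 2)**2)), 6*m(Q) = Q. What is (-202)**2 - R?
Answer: 203407941/4985 ≈ 40804.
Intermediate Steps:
m(Q) = Q/6
R = -1/4985 (R = 1/(-4991 + (4 + 2)**2/6) = 1/(-4991 + (1/6)*6**2) = 1/(-4991 + (1/6)*36) = 1/(-4991 + 6) = 1/(-4985) = -1/4985 ≈ -0.00020060)
(-202)**2 - R = (-202)**2 - 1*(-1/4985) = 40804 + 1/4985 = 203407941/4985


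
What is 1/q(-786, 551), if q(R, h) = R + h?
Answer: -1/235 ≈ -0.0042553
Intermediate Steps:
1/q(-786, 551) = 1/(-786 + 551) = 1/(-235) = -1/235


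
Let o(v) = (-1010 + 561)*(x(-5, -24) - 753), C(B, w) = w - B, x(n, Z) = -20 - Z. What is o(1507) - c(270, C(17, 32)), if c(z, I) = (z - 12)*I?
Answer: 332431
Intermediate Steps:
o(v) = 336301 (o(v) = (-1010 + 561)*((-20 - 1*(-24)) - 753) = -449*((-20 + 24) - 753) = -449*(4 - 753) = -449*(-749) = 336301)
c(z, I) = I*(-12 + z) (c(z, I) = (-12 + z)*I = I*(-12 + z))
o(1507) - c(270, C(17, 32)) = 336301 - (32 - 1*17)*(-12 + 270) = 336301 - (32 - 17)*258 = 336301 - 15*258 = 336301 - 1*3870 = 336301 - 3870 = 332431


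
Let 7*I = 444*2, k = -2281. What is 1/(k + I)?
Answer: -7/15079 ≈ -0.00046422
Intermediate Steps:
I = 888/7 (I = (444*2)/7 = (1/7)*888 = 888/7 ≈ 126.86)
1/(k + I) = 1/(-2281 + 888/7) = 1/(-15079/7) = -7/15079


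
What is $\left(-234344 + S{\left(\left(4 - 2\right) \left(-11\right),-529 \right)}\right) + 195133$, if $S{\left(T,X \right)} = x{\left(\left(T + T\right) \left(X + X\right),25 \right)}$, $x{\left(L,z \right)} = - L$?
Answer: $-85763$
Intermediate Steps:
$S{\left(T,X \right)} = - 4 T X$ ($S{\left(T,X \right)} = - \left(T + T\right) \left(X + X\right) = - 2 T 2 X = - 4 T X$)
$\left(-234344 + S{\left(\left(4 - 2\right) \left(-11\right),-529 \right)}\right) + 195133 = \left(-234344 - 4 \left(4 - 2\right) \left(-11\right) \left(-529\right)\right) + 195133 = \left(-234344 - 4 \cdot 2 \left(-11\right) \left(-529\right)\right) + 195133 = \left(-234344 - \left(-88\right) \left(-529\right)\right) + 195133 = \left(-234344 - 46552\right) + 195133 = -280896 + 195133 = -85763$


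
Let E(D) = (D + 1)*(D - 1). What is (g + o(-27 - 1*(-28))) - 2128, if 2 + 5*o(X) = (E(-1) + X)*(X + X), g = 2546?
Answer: 418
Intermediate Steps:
E(D) = (1 + D)*(-1 + D)
o(X) = -2/5 + 2*X**2/5 (o(X) = -2/5 + (((-1 + (-1)**2) + X)*(X + X))/5 = -2/5 + (((-1 + 1) + X)*(2*X))/5 = -2/5 + ((0 + X)*(2*X))/5 = -2/5 + (X*(2*X))/5 = -2/5 + (2*X**2)/5 = -2/5 + 2*X**2/5)
(g + o(-27 - 1*(-28))) - 2128 = (2546 + (-2/5 + 2*(-27 - 1*(-28))**2/5)) - 2128 = (2546 + (-2/5 + 2*(-27 + 28)**2/5)) - 2128 = (2546 + (-2/5 + (2/5)*1**2)) - 2128 = (2546 + (-2/5 + (2/5)*1)) - 2128 = (2546 + (-2/5 + 2/5)) - 2128 = (2546 + 0) - 2128 = 2546 - 2128 = 418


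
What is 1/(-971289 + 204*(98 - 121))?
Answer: -1/975981 ≈ -1.0246e-6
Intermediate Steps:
1/(-971289 + 204*(98 - 121)) = 1/(-971289 + 204*(-23)) = 1/(-971289 - 4692) = 1/(-975981) = -1/975981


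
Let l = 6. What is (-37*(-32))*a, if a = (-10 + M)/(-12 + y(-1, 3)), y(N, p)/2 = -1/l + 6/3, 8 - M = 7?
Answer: 31968/25 ≈ 1278.7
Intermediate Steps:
M = 1 (M = 8 - 1*7 = 8 - 7 = 1)
y(N, p) = 11/3 (y(N, p) = 2*(-1/6 + 6/3) = 2*(-1*⅙ + 6*(⅓)) = 2*(-⅙ + 2) = 2*(11/6) = 11/3)
a = 27/25 (a = (-10 + 1)/(-12 + 11/3) = -9/(-25/3) = -9*(-3/25) = 27/25 ≈ 1.0800)
(-37*(-32))*a = -37*(-32)*(27/25) = 1184*(27/25) = 31968/25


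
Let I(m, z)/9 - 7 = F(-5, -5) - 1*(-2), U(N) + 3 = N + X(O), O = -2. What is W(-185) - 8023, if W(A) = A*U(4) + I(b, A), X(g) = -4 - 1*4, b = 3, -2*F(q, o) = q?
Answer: -13249/2 ≈ -6624.5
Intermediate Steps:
F(q, o) = -q/2
X(g) = -8 (X(g) = -4 - 4 = -8)
U(N) = -11 + N (U(N) = -3 + (N - 8) = -3 + (-8 + N) = -11 + N)
I(m, z) = 207/2 (I(m, z) = 63 + 9*(-1/2*(-5) - 1*(-2)) = 63 + 9*(5/2 + 2) = 63 + 9*(9/2) = 63 + 81/2 = 207/2)
W(A) = 207/2 - 7*A (W(A) = A*(-11 + 4) + 207/2 = A*(-7) + 207/2 = -7*A + 207/2 = 207/2 - 7*A)
W(-185) - 8023 = (207/2 - 7*(-185)) - 8023 = (207/2 + 1295) - 8023 = 2797/2 - 8023 = -13249/2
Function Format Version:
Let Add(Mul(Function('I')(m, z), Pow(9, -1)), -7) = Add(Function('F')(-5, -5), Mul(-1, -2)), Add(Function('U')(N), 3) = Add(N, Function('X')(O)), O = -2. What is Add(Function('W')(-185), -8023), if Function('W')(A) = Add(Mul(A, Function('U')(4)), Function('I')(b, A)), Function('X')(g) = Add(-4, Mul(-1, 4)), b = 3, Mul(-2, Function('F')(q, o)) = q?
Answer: Rational(-13249, 2) ≈ -6624.5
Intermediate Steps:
Function('F')(q, o) = Mul(Rational(-1, 2), q)
Function('X')(g) = -8 (Function('X')(g) = Add(-4, -4) = -8)
Function('U')(N) = Add(-11, N) (Function('U')(N) = Add(-3, Add(N, -8)) = Add(-3, Add(-8, N)) = Add(-11, N))
Function('I')(m, z) = Rational(207, 2) (Function('I')(m, z) = Add(63, Mul(9, Add(Mul(Rational(-1, 2), -5), Mul(-1, -2)))) = Add(63, Mul(9, Add(Rational(5, 2), 2))) = Add(63, Mul(9, Rational(9, 2))) = Add(63, Rational(81, 2)) = Rational(207, 2))
Function('W')(A) = Add(Rational(207, 2), Mul(-7, A)) (Function('W')(A) = Add(Mul(A, Add(-11, 4)), Rational(207, 2)) = Add(Mul(A, -7), Rational(207, 2)) = Add(Mul(-7, A), Rational(207, 2)) = Add(Rational(207, 2), Mul(-7, A)))
Add(Function('W')(-185), -8023) = Add(Add(Rational(207, 2), Mul(-7, -185)), -8023) = Add(Add(Rational(207, 2), 1295), -8023) = Add(Rational(2797, 2), -8023) = Rational(-13249, 2)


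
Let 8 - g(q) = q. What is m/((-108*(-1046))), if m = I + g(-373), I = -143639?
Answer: -71629/56484 ≈ -1.2681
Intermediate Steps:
g(q) = 8 - q
m = -143258 (m = -143639 + (8 - 1*(-373)) = -143639 + (8 + 373) = -143639 + 381 = -143258)
m/((-108*(-1046))) = -143258/((-108*(-1046))) = -143258/112968 = -143258*1/112968 = -71629/56484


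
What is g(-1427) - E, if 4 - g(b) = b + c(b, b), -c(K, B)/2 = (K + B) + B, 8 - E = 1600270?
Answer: 1593131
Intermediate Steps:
E = -1600262 (E = 8 - 1*1600270 = 8 - 1600270 = -1600262)
c(K, B) = -4*B - 2*K (c(K, B) = -2*((K + B) + B) = -2*((B + K) + B) = -2*(K + 2*B) = -4*B - 2*K)
g(b) = 4 + 5*b (g(b) = 4 - (b + (-4*b - 2*b)) = 4 - (b - 6*b) = 4 - (-5)*b = 4 + 5*b)
g(-1427) - E = (4 + 5*(-1427)) - 1*(-1600262) = (4 - 7135) + 1600262 = -7131 + 1600262 = 1593131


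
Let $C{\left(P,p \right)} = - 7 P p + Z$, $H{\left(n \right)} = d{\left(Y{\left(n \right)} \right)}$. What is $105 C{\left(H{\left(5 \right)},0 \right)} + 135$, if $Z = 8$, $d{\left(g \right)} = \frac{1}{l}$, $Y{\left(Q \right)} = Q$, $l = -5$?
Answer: $975$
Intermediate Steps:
$d{\left(g \right)} = - \frac{1}{5}$ ($d{\left(g \right)} = \frac{1}{-5} = - \frac{1}{5}$)
$H{\left(n \right)} = - \frac{1}{5}$
$C{\left(P,p \right)} = 8 - 7 P p$ ($C{\left(P,p \right)} = - 7 P p + 8 = 8 - 7 P p$)
$105 C{\left(H{\left(5 \right)},0 \right)} + 135 = 105 \left(8 - \left(- \frac{7}{5}\right) 0\right) + 135 = 105 \left(8 + 0\right) + 135 = 105 \cdot 8 + 135 = 840 + 135 = 975$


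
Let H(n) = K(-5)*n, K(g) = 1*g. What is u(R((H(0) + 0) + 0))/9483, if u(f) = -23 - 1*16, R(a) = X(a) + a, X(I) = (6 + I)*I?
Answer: -13/3161 ≈ -0.0041126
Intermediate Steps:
X(I) = I*(6 + I)
K(g) = g
H(n) = -5*n
R(a) = a + a*(6 + a) (R(a) = a*(6 + a) + a = a + a*(6 + a))
u(f) = -39 (u(f) = -23 - 16 = -39)
u(R((H(0) + 0) + 0))/9483 = -39/9483 = -39*1/9483 = -13/3161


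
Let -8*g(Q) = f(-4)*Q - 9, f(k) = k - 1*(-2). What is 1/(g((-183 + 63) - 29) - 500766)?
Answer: -8/4006417 ≈ -1.9968e-6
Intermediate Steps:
f(k) = 2 + k (f(k) = k + 2 = 2 + k)
g(Q) = 9/8 + Q/4 (g(Q) = -((2 - 4)*Q - 9)/8 = -(-2*Q - 9)/8 = -(-9 - 2*Q)/8 = 9/8 + Q/4)
1/(g((-183 + 63) - 29) - 500766) = 1/((9/8 + ((-183 + 63) - 29)/4) - 500766) = 1/((9/8 + (-120 - 29)/4) - 500766) = 1/((9/8 + (¼)*(-149)) - 500766) = 1/((9/8 - 149/4) - 500766) = 1/(-289/8 - 500766) = 1/(-4006417/8) = -8/4006417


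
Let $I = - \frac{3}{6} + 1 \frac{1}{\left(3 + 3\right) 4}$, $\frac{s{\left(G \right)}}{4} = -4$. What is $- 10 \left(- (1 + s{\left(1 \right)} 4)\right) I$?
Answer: $\frac{1155}{4} \approx 288.75$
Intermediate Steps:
$s{\left(G \right)} = -16$ ($s{\left(G \right)} = 4 \left(-4\right) = -16$)
$I = - \frac{11}{24}$ ($I = \left(-3\right) \frac{1}{6} + 1 \frac{1}{6 \cdot 4} = - \frac{1}{2} + 1 \cdot \frac{1}{24} = - \frac{1}{2} + \frac{1}{24} = - \frac{11}{24} \approx -0.45833$)
$- 10 \left(- (1 + s{\left(1 \right)} 4)\right) I = - 10 \left(- (1 - 64)\right) \left(- \frac{11}{24}\right) = - 10 \left(\left(-1\right) \left(-63\right)\right) \left(- \frac{11}{24}\right) = \left(-10\right) 63 \left(- \frac{11}{24}\right) = \left(-630\right) \left(- \frac{11}{24}\right) = \frac{1155}{4}$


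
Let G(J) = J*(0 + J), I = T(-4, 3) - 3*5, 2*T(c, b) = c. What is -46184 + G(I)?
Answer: -45895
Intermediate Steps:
T(c, b) = c/2
I = -17 (I = (1/2)*(-4) - 3*5 = -2 - 15 = -17)
G(J) = J**2 (G(J) = J*J = J**2)
-46184 + G(I) = -46184 + (-17)**2 = -46184 + 289 = -45895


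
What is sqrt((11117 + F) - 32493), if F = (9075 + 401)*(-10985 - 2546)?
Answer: 2*I*sqrt(32060283) ≈ 11324.0*I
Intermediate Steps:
F = -128219756 (F = 9476*(-13531) = -128219756)
sqrt((11117 + F) - 32493) = sqrt((11117 - 128219756) - 32493) = sqrt(-128208639 - 32493) = sqrt(-128241132) = 2*I*sqrt(32060283)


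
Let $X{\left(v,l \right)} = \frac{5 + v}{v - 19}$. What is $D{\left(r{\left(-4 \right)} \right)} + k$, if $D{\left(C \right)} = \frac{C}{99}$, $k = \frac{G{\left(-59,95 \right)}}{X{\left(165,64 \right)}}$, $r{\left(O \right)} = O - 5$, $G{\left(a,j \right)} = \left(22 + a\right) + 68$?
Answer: $\frac{24808}{935} \approx 26.533$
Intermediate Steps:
$G{\left(a,j \right)} = 90 + a$
$r{\left(O \right)} = -5 + O$ ($r{\left(O \right)} = O - 5 = -5 + O$)
$X{\left(v,l \right)} = \frac{5 + v}{-19 + v}$
$k = \frac{2263}{85}$ ($k = \frac{90 - 59}{\frac{1}{-19 + 165} \left(5 + 165\right)} = \frac{31}{\frac{1}{146} \cdot 170} = \frac{31}{\frac{85}{73}} = 31 \cdot \frac{73}{85} = \frac{2263}{85} \approx 26.624$)
$D{\left(C \right)} = \frac{C}{99}$ ($D{\left(C \right)} = C \frac{1}{99} = \frac{C}{99}$)
$D{\left(r{\left(-4 \right)} \right)} + k = \frac{-5 - 4}{99} + \frac{2263}{85} = \frac{1}{99} \left(-9\right) + \frac{2263}{85} = - \frac{1}{11} + \frac{2263}{85} = \frac{24808}{935}$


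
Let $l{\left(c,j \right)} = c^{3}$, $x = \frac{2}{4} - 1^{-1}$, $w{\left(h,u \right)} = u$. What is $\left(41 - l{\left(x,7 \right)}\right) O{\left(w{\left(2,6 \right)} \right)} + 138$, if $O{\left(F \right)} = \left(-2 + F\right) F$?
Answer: $1125$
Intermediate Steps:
$x = - \frac{1}{2}$ ($x = 2 \cdot \frac{1}{4} - 1 = \frac{1}{2} - 1 = - \frac{1}{2} \approx -0.5$)
$O{\left(F \right)} = F \left(-2 + F\right)$
$\left(41 - l{\left(x,7 \right)}\right) O{\left(w{\left(2,6 \right)} \right)} + 138 = \left(41 - \left(- \frac{1}{2}\right)^{3}\right) 6 \left(-2 + 6\right) + 138 = \left(41 - - \frac{1}{8}\right) 6 \cdot 4 + 138 = \left(41 + \frac{1}{8}\right) 24 + 138 = \frac{329}{8} \cdot 24 + 138 = 987 + 138 = 1125$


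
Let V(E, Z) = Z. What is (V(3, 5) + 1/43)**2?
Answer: 46656/1849 ≈ 25.233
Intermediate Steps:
(V(3, 5) + 1/43)**2 = (5 + 1/43)**2 = (216/43)**2 = 46656/1849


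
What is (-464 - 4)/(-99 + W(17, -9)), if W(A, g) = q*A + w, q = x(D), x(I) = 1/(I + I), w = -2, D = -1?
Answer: 312/73 ≈ 4.2740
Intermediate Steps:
x(I) = 1/(2*I)
q = -½ (q = (½)/(-1) = (½)*(-1) = -½ ≈ -0.50000)
W(A, g) = -2 - A/2 (W(A, g) = -A/2 - 2 = -2 - A/2)
(-464 - 4)/(-99 + W(17, -9)) = (-464 - 4)/(-99 + (-2 - ½*17)) = -468/(-99 + (-2 - 17/2)) = -468/(-99 - 21/2) = -468/(-219/2) = -468*(-2/219) = 312/73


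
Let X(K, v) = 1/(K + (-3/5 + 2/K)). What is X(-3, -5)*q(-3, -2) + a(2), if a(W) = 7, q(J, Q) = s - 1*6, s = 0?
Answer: 269/32 ≈ 8.4063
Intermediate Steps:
X(K, v) = 1/(-3/5 + K + 2/K) (X(K, v) = 1/(K + (-3*1/5 + 2/K)) = 1/(K + (-3/5 + 2/K)) = 1/(-3/5 + K + 2/K))
q(J, Q) = -6 (q(J, Q) = 0 - 1*6 = 0 - 6 = -6)
X(-3, -5)*q(-3, -2) + a(2) = (5*(-3)/(10 - 3*(-3) + 5*(-3)**2))*(-6) + 7 = (5*(-3)/(10 + 9 + 5*9))*(-6) + 7 = (5*(-3)/(10 + 9 + 45))*(-6) + 7 = (5*(-3)/64)*(-6) + 7 = (5*(-3)*(1/64))*(-6) + 7 = -15/64*(-6) + 7 = 45/32 + 7 = 269/32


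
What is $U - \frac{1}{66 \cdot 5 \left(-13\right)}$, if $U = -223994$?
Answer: $- \frac{960934259}{4290} \approx -2.2399 \cdot 10^{5}$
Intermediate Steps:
$U - \frac{1}{66 \cdot 5 \left(-13\right)} = -223994 - \frac{1}{66 \cdot 5 \left(-13\right)} = -223994 - \frac{1}{330 \left(-13\right)} = -223994 - \frac{1}{-4290} = -223994 - - \frac{1}{4290} = -223994 + \frac{1}{4290} = - \frac{960934259}{4290}$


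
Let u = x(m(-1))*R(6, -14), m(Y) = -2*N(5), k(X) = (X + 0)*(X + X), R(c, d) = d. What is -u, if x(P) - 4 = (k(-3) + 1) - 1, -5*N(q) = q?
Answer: 308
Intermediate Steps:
k(X) = 2*X**2 (k(X) = X*(2*X) = 2*X**2)
N(q) = -q/5
m(Y) = 2 (m(Y) = -(-2)*5/5 = -2*(-1) = 2)
x(P) = 22 (x(P) = 4 + ((2*(-3)**2 + 1) - 1) = 4 + ((2*9 + 1) - 1) = 4 + ((18 + 1) - 1) = 4 + (19 - 1) = 4 + 18 = 22)
u = -308 (u = 22*(-14) = -308)
-u = -1*(-308) = 308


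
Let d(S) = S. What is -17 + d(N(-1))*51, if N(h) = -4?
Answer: -221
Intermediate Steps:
-17 + d(N(-1))*51 = -17 - 4*51 = -17 - 204 = -221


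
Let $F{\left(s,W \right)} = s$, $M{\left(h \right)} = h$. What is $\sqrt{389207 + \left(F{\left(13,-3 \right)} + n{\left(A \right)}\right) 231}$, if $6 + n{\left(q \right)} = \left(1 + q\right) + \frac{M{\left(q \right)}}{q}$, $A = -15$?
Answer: $\sqrt{387821} \approx 622.75$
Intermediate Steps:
$n{\left(q \right)} = -4 + q$ ($n{\left(q \right)} = -6 + \left(\left(1 + q\right) + \frac{q}{q}\right) = -6 + \left(\left(1 + q\right) + 1\right) = -6 + \left(2 + q\right) = -4 + q$)
$\sqrt{389207 + \left(F{\left(13,-3 \right)} + n{\left(A \right)}\right) 231} = \sqrt{389207 + \left(13 - 19\right) 231} = \sqrt{389207 - 1386} = \sqrt{387821}$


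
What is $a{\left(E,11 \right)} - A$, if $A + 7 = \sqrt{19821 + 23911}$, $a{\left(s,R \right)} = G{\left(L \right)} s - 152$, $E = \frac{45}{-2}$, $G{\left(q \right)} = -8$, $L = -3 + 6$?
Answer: $35 - 58 \sqrt{13} \approx -174.12$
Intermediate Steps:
$L = 3$
$E = - \frac{45}{2}$ ($E = 45 \left(- \frac{1}{2}\right) = - \frac{45}{2} \approx -22.5$)
$a{\left(s,R \right)} = -152 - 8 s$ ($a{\left(s,R \right)} = - 8 s - 152 = -152 - 8 s$)
$A = -7 + 58 \sqrt{13}$ ($A = -7 + \sqrt{19821 + 23911} = -7 + \sqrt{43732} = -7 + 58 \sqrt{13} \approx 202.12$)
$a{\left(E,11 \right)} - A = \left(-152 - -180\right) - \left(-7 + 58 \sqrt{13}\right) = \left(-152 + 180\right) + \left(7 - 58 \sqrt{13}\right) = 28 + \left(7 - 58 \sqrt{13}\right) = 35 - 58 \sqrt{13}$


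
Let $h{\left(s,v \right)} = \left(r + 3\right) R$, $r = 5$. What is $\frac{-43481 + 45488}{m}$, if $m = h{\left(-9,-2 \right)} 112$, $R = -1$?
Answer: $- \frac{2007}{896} \approx -2.24$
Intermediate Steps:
$h{\left(s,v \right)} = -8$ ($h{\left(s,v \right)} = \left(5 + 3\right) \left(-1\right) = 8 \left(-1\right) = -8$)
$m = -896$ ($m = \left(-8\right) 112 = -896$)
$\frac{-43481 + 45488}{m} = \frac{-43481 + 45488}{-896} = 2007 \left(- \frac{1}{896}\right) = - \frac{2007}{896}$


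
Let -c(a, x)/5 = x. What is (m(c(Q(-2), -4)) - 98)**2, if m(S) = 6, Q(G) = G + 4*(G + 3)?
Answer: 8464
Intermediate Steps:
Q(G) = 12 + 5*G (Q(G) = G + 4*(3 + G) = G + (12 + 4*G) = 12 + 5*G)
c(a, x) = -5*x
(m(c(Q(-2), -4)) - 98)**2 = (6 - 98)**2 = (-92)**2 = 8464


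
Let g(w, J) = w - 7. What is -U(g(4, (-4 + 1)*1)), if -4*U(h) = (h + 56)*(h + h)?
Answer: -159/2 ≈ -79.500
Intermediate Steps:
g(w, J) = -7 + w
U(h) = -h*(56 + h)/2 (U(h) = -(h + 56)*(h + h)/4 = -(56 + h)*2*h/4 = -h*(56 + h)/2)
-U(g(4, (-4 + 1)*1)) = -(-1)*(-7 + 4)*(56 + (-7 + 4))/2 = -(-1)*(-3)*(56 - 3)/2 = -(-1)*(-3)*53/2 = -1*159/2 = -159/2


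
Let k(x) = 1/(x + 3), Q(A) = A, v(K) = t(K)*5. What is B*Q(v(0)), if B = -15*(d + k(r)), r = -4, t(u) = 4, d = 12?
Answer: -3300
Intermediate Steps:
v(K) = 20 (v(K) = 4*5 = 20)
k(x) = 1/(3 + x)
B = -165 (B = -15*(12 + 1/(3 - 4)) = -15*(12 + 1/(-1)) = -15*(12 - 1) = -15*11 = -165)
B*Q(v(0)) = -165*20 = -3300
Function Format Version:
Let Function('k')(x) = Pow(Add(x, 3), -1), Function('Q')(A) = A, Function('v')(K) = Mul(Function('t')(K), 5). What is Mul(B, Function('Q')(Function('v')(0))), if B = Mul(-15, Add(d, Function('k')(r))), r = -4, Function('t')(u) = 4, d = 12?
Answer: -3300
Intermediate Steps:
Function('v')(K) = 20 (Function('v')(K) = Mul(4, 5) = 20)
Function('k')(x) = Pow(Add(3, x), -1)
B = -165 (B = Mul(-15, Add(12, Pow(Add(3, -4), -1))) = Mul(-15, Add(12, Pow(-1, -1))) = Mul(-15, Add(12, -1)) = Mul(-15, 11) = -165)
Mul(B, Function('Q')(Function('v')(0))) = Mul(-165, 20) = -3300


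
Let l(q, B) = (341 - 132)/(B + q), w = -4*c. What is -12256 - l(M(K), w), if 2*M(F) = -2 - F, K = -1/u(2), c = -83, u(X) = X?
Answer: -16240036/1325 ≈ -12257.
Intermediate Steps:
K = -1/2 ≈ -0.50000
M(F) = -1 - F/2 (M(F) = (-2 - F)/2 = -1 - F/2)
w = 332 (w = -4*(-83) = 332)
l(q, B) = 209/(B + q)
-12256 - l(M(K), w) = -12256 - 209/(332 + (-1 - 1/2*(-1/2))) = -12256 - 209/(332 + (-1 + 1/4)) = -12256 - 209/(332 - 3/4) = -12256 - 209/1325/4 = -12256 - 209*4/1325 = -12256 - 1*836/1325 = -12256 - 836/1325 = -16240036/1325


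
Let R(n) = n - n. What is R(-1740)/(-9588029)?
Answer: 0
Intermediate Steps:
R(n) = 0
R(-1740)/(-9588029) = 0/(-9588029) = 0*(-1/9588029) = 0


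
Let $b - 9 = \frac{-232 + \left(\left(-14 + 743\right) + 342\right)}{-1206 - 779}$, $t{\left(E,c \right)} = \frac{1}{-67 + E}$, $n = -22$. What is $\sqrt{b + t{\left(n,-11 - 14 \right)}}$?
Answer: $\frac{\sqrt{267352267785}}{176665} \approx 2.9268$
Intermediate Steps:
$b = \frac{17026}{1985}$ ($b = 9 + \frac{-232 + \left(\left(-14 + 743\right) + 342\right)}{-1206 - 779} = 9 + \frac{-232 + \left(729 + 342\right)}{-1985} = 9 + \left(-232 + 1071\right) \left(- \frac{1}{1985}\right) = 9 + 839 \left(- \frac{1}{1985}\right) = 9 - \frac{839}{1985} = \frac{17026}{1985} \approx 8.5773$)
$\sqrt{b + t{\left(n,-11 - 14 \right)}} = \sqrt{\frac{17026}{1985} + \frac{1}{-67 - 22}} = \sqrt{\frac{17026}{1985} + \frac{1}{-89}} = \sqrt{\frac{17026}{1985} - \frac{1}{89}} = \sqrt{\frac{1513329}{176665}} = \frac{\sqrt{267352267785}}{176665}$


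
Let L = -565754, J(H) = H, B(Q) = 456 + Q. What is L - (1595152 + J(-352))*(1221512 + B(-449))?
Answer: -1948079066954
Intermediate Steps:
L - (1595152 + J(-352))*(1221512 + B(-449)) = -565754 - (1595152 - 352)*(1221512 + (456 - 449)) = -565754 - 1594800*(1221512 + 7) = -565754 - 1594800*1221519 = -565754 - 1*1948078501200 = -565754 - 1948078501200 = -1948079066954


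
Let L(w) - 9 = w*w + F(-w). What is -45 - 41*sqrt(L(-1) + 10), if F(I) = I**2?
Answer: -45 - 41*sqrt(21) ≈ -232.89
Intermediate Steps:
L(w) = 9 + 2*w**2 (L(w) = 9 + (w*w + (-w)**2) = 9 + (w**2 + w**2) = 9 + 2*w**2)
-45 - 41*sqrt(L(-1) + 10) = -45 - 41*sqrt((9 + 2*(-1)**2) + 10) = -45 - 41*sqrt((9 + 2*1) + 10) = -45 - 41*sqrt((9 + 2) + 10) = -45 - 41*sqrt(11 + 10) = -45 - 41*sqrt(21)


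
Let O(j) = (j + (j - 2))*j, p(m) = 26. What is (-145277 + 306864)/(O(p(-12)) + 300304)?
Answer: 161587/301604 ≈ 0.53576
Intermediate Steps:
O(j) = j*(-2 + 2*j) (O(j) = (j + (-2 + j))*j = (-2 + 2*j)*j = j*(-2 + 2*j))
(-145277 + 306864)/(O(p(-12)) + 300304) = (-145277 + 306864)/(2*26*(-1 + 26) + 300304) = 161587/(2*26*25 + 300304) = 161587/(1300 + 300304) = 161587/301604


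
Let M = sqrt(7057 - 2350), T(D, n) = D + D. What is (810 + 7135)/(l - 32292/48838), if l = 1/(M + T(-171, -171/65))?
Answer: -353261752817003100/29534925976789 + 14212514016435*sqrt(523)/29534925976789 ≈ -11950.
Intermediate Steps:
T(D, n) = 2*D
M = 3*sqrt(523) (M = sqrt(4707) = 3*sqrt(523) ≈ 68.608)
l = 1/(-342 + 3*sqrt(523)) (l = 1/(3*sqrt(523) + 2*(-171)) = 1/(3*sqrt(523) - 342) = 1/(-342 + 3*sqrt(523)) ≈ -0.0036577)
(810 + 7135)/(l - 32292/48838) = (810 + 7135)/((-38/12473 - sqrt(523)/37419) - 32292/48838) = 7945/((-38/12473 - sqrt(523)/37419) - 32292*1/48838) = 7945/((-38/12473 - sqrt(523)/37419) - 16146/24419) = 7945/(-202316980/304578187 - sqrt(523)/37419)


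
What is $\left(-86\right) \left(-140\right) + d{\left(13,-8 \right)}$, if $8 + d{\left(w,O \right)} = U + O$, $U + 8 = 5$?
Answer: $12021$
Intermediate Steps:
$U = -3$ ($U = -8 + 5 = -3$)
$d{\left(w,O \right)} = -11 + O$ ($d{\left(w,O \right)} = -8 + \left(-3 + O\right) = -11 + O$)
$\left(-86\right) \left(-140\right) + d{\left(13,-8 \right)} = \left(-86\right) \left(-140\right) - 19 = 12040 - 19 = 12021$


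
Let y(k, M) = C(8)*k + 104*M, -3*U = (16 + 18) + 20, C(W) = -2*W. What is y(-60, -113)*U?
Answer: 194256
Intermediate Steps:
U = -18 (U = -((16 + 18) + 20)/3 = -(34 + 20)/3 = -⅓*54 = -18)
y(k, M) = -16*k + 104*M (y(k, M) = (-2*8)*k + 104*M = -16*k + 104*M)
y(-60, -113)*U = (-16*(-60) + 104*(-113))*(-18) = (960 - 11752)*(-18) = -10792*(-18) = 194256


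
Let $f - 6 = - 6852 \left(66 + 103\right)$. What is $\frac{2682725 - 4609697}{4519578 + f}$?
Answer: $- \frac{160581}{280133} \approx -0.57323$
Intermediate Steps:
$f = -1157982$ ($f = 6 - 6852 \left(66 + 103\right) = 6 - 1157988 = -1157982$)
$\frac{2682725 - 4609697}{4519578 + f} = \frac{2682725 - 4609697}{4519578 - 1157982} = - \frac{1926972}{3361596} = \left(-1926972\right) \frac{1}{3361596} = - \frac{160581}{280133}$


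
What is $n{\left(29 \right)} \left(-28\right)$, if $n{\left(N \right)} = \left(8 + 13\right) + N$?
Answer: $-1400$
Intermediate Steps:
$n{\left(N \right)} = 21 + N$
$n{\left(29 \right)} \left(-28\right) = \left(21 + 29\right) \left(-28\right) = 50 \left(-28\right) = -1400$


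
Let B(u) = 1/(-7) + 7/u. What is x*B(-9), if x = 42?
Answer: -116/3 ≈ -38.667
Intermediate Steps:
B(u) = -⅐ + 7/u (B(u) = 1*(-⅐) + 7/u = -⅐ + 7/u)
x*B(-9) = 42*((⅐)*(49 - 1*(-9))/(-9)) = 42*((⅐)*(-⅑)*(49 + 9)) = 42*((⅐)*(-⅑)*58) = 42*(-58/63) = -116/3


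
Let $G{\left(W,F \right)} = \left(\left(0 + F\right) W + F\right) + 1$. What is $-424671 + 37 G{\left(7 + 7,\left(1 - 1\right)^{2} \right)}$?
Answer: $-424634$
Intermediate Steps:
$G{\left(W,F \right)} = 1 + F + F W$ ($G{\left(W,F \right)} = \left(F W + F\right) + 1 = \left(F + F W\right) + 1 = 1 + F + F W$)
$-424671 + 37 G{\left(7 + 7,\left(1 - 1\right)^{2} \right)} = -424671 + 37 \left(1 + \left(1 - 1\right)^{2} + \left(1 - 1\right)^{2} \left(7 + 7\right)\right) = -424671 + 37 \left(1 + 0^{2} + 0^{2} \cdot 14\right) = -424671 + 37 \left(1 + 0 + 0 \cdot 14\right) = -424671 + 37 \left(1 + 0 + 0\right) = -424671 + 37 \cdot 1 = -424671 + 37 = -424634$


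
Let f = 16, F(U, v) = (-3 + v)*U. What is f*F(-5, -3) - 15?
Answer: 465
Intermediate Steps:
F(U, v) = U*(-3 + v)
f*F(-5, -3) - 15 = 16*(-5*(-3 - 3)) - 15 = 16*(-5*(-6)) - 15 = 16*30 - 15 = 480 - 15 = 465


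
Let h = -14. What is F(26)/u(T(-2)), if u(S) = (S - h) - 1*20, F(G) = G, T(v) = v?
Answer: -13/4 ≈ -3.2500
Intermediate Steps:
u(S) = -6 + S (u(S) = (S - 1*(-14)) - 1*20 = (S + 14) - 20 = (14 + S) - 20 = -6 + S)
F(26)/u(T(-2)) = 26/(-6 - 2) = 26/(-8) = 26*(-1/8) = -13/4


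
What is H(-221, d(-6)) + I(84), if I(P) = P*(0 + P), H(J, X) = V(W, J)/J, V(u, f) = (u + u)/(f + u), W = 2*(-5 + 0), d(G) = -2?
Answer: 360215836/51051 ≈ 7056.0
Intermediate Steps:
W = -10 (W = 2*(-5) = -10)
V(u, f) = 2*u/(f + u) (V(u, f) = (2*u)/(f + u) = 2*u/(f + u))
H(J, X) = -20/(J*(-10 + J)) (H(J, X) = (2*(-10)/(J - 10))/J = (2*(-10)/(-10 + J))/J = (-20/(-10 + J))/J = -20/(J*(-10 + J)))
I(P) = P² (I(P) = P*P = P²)
H(-221, d(-6)) + I(84) = -20/(-221*(-10 - 221)) + 84² = -20*(-1/221)/(-231) + 7056 = -20*(-1/221)*(-1/231) + 7056 = -20/51051 + 7056 = 360215836/51051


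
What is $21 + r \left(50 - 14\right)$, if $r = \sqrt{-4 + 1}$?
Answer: $21 + 36 i \sqrt{3} \approx 21.0 + 62.354 i$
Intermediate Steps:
$r = i \sqrt{3}$ ($r = \sqrt{-3} = i \sqrt{3} \approx 1.732 i$)
$21 + r \left(50 - 14\right) = 21 + i \sqrt{3} \left(50 - 14\right) = 21 + i \sqrt{3} \cdot 36 = 21 + 36 i \sqrt{3}$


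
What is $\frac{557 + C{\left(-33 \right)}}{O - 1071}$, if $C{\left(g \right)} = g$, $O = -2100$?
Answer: $- \frac{524}{3171} \approx -0.16525$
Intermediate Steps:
$\frac{557 + C{\left(-33 \right)}}{O - 1071} = \frac{557 - 33}{-2100 - 1071} = \frac{524}{-3171} = 524 \left(- \frac{1}{3171}\right) = - \frac{524}{3171}$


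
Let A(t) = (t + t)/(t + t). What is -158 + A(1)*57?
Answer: -101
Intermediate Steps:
A(t) = 1 (A(t) = (2*t)/((2*t)) = (2*t)*(1/(2*t)) = 1)
-158 + A(1)*57 = -158 + 1*57 = -158 + 57 = -101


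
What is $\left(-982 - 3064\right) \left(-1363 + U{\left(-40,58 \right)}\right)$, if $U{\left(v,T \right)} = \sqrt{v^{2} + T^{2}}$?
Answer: $5514698 - 8092 \sqrt{1241} \approx 5.2296 \cdot 10^{6}$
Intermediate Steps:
$U{\left(v,T \right)} = \sqrt{T^{2} + v^{2}}$
$\left(-982 - 3064\right) \left(-1363 + U{\left(-40,58 \right)}\right) = \left(-982 - 3064\right) \left(-1363 + \sqrt{58^{2} + \left(-40\right)^{2}}\right) = - 4046 \left(-1363 + \sqrt{3364 + 1600}\right) = - 4046 \left(-1363 + \sqrt{4964}\right) = - 4046 \left(-1363 + 2 \sqrt{1241}\right) = 5514698 - 8092 \sqrt{1241}$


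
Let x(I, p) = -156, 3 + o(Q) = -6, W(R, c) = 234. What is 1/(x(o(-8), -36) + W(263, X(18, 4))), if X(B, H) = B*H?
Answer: 1/78 ≈ 0.012821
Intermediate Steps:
o(Q) = -9 (o(Q) = -3 - 6 = -9)
1/(x(o(-8), -36) + W(263, X(18, 4))) = 1/(-156 + 234) = 1/78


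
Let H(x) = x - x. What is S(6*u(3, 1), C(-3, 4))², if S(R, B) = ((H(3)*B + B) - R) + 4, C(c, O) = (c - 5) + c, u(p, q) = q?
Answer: 169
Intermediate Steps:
H(x) = 0
C(c, O) = -5 + 2*c (C(c, O) = (-5 + c) + c = -5 + 2*c)
S(R, B) = 4 + B - R (S(R, B) = ((0*B + B) - R) + 4 = ((0 + B) - R) + 4 = (B - R) + 4 = 4 + B - R)
S(6*u(3, 1), C(-3, 4))² = (4 + (-5 + 2*(-3)) - 6)² = (4 + (-5 - 6) - 1*6)² = (4 - 11 - 6)² = (-13)² = 169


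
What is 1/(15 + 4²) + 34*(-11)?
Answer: -11593/31 ≈ -373.97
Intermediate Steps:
1/(15 + 4²) + 34*(-11) = 1/(15 + 16) - 374 = 1/31 - 374 = -11593/31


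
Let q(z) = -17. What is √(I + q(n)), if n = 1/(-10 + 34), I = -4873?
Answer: I*√4890 ≈ 69.929*I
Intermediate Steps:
n = 1/24 ≈ 0.041667
√(I + q(n)) = √(-4873 - 17) = √(-4890) = I*√4890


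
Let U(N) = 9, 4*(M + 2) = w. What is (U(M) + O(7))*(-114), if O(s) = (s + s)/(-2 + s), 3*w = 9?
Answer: -6726/5 ≈ -1345.2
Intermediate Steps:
w = 3 (w = (⅓)*9 = 3)
M = -5/4 (M = -2 + (¼)*3 = -2 + ¾ = -5/4 ≈ -1.2500)
O(s) = 2*s/(-2 + s) (O(s) = (2*s)/(-2 + s) = 2*s/(-2 + s))
(U(M) + O(7))*(-114) = (9 + 2*7/(-2 + 7))*(-114) = (9 + 2*7/5)*(-114) = (9 + 2*7*(⅕))*(-114) = (9 + 14/5)*(-114) = (59/5)*(-114) = -6726/5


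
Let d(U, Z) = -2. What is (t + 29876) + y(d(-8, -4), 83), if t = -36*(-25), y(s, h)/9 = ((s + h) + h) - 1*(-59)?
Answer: 32783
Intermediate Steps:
y(s, h) = 531 + 9*s + 18*h (y(s, h) = 9*(((s + h) + h) - 1*(-59)) = 9*(((h + s) + h) + 59) = 9*((s + 2*h) + 59) = 9*(59 + s + 2*h) = 531 + 9*s + 18*h)
t = 900
(t + 29876) + y(d(-8, -4), 83) = (900 + 29876) + (531 + 9*(-2) + 18*83) = 30776 + (531 - 18 + 1494) = 30776 + 2007 = 32783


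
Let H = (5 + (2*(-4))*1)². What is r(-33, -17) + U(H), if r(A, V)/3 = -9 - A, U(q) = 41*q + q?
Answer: 450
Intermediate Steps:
H = 9 (H = (5 - 8*1)² = (5 - 8)² = (-3)² = 9)
U(q) = 42*q
r(A, V) = -27 - 3*A (r(A, V) = 3*(-9 - A) = -27 - 3*A)
r(-33, -17) + U(H) = (-27 - 3*(-33)) + 42*9 = (-27 + 99) + 378 = 72 + 378 = 450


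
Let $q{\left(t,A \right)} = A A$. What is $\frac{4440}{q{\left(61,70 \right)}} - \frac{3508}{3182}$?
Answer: $- \frac{76528}{389795} \approx -0.19633$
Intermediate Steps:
$q{\left(t,A \right)} = A^{2}$
$\frac{4440}{q{\left(61,70 \right)}} - \frac{3508}{3182} = \frac{4440}{70^{2}} - \frac{3508}{3182} = \frac{4440}{4900} - \frac{1754}{1591} = 4440 \cdot \frac{1}{4900} - \frac{1754}{1591} = \frac{222}{245} - \frac{1754}{1591} = - \frac{76528}{389795}$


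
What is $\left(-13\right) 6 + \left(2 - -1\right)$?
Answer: $-75$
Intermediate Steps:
$\left(-13\right) 6 + \left(2 - -1\right) = -78 + \left(2 + 1\right) = -78 + 3 = -75$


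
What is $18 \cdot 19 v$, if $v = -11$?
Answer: $-3762$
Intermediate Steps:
$18 \cdot 19 v = 18 \cdot 19 \left(-11\right) = 342 \left(-11\right) = -3762$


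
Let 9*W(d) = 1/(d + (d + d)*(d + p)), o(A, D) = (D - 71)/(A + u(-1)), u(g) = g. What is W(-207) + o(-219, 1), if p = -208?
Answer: 10811011/33977394 ≈ 0.31818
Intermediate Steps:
o(A, D) = (-71 + D)/(-1 + A) (o(A, D) = (D - 71)/(A - 1) = (-71 + D)/(-1 + A))
W(d) = 1/(9*(d + 2*d*(-208 + d))) (W(d) = 1/(9*(d + (d + d)*(d - 208))) = 1/(9*(d + (2*d)*(-208 + d))) = 1/(9*(d + 2*d*(-208 + d))))
W(-207) + o(-219, 1) = (⅑)/(-207*(-415 + 2*(-207))) + (-71 + 1)/(-1 - 219) = (⅑)*(-1/207)/(-415 - 414) - 70/(-220) = (⅑)*(-1/207)/(-829) - 1/220*(-70) = (⅑)*(-1/207)*(-1/829) + 7/22 = 1/1544427 + 7/22 = 10811011/33977394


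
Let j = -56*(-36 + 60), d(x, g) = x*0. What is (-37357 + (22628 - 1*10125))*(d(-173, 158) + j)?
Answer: 33403776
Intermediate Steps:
d(x, g) = 0
j = -1344 (j = -56*24 = -1344)
(-37357 + (22628 - 1*10125))*(d(-173, 158) + j) = (-37357 + (22628 - 1*10125))*(0 - 1344) = (-37357 + (22628 - 10125))*(-1344) = (-37357 + 12503)*(-1344) = -24854*(-1344) = 33403776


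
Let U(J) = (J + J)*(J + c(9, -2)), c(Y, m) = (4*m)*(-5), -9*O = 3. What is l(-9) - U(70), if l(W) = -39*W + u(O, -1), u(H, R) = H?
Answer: -45148/3 ≈ -15049.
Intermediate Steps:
O = -⅓ (O = -⅑*3 = -⅓ ≈ -0.33333)
c(Y, m) = -20*m
l(W) = -⅓ - 39*W (l(W) = -39*W - ⅓ = -⅓ - 39*W)
U(J) = 2*J*(40 + J) (U(J) = (J + J)*(J - 20*(-2)) = (2*J)*(J + 40) = (2*J)*(40 + J) = 2*J*(40 + J))
l(-9) - U(70) = (-⅓ - 39*(-9)) - 2*70*(40 + 70) = (-⅓ + 351) - 2*70*110 = 1052/3 - 1*15400 = 1052/3 - 15400 = -45148/3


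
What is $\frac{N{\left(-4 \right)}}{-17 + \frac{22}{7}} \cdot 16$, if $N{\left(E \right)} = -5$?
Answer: $\frac{560}{97} \approx 5.7732$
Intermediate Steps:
$\frac{N{\left(-4 \right)}}{-17 + \frac{22}{7}} \cdot 16 = - \frac{5}{-17 + \frac{22}{7}} \cdot 16 = - \frac{5}{- \frac{97}{7}} \cdot 16 = \left(-5\right) \left(- \frac{7}{97}\right) 16 = \frac{35}{97} \cdot 16 = \frac{560}{97}$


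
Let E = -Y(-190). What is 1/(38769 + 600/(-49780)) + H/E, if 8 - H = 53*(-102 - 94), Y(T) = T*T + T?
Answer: -55726841687/192509541945 ≈ -0.28948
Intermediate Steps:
Y(T) = T + T² (Y(T) = T² + T = T + T²)
E = -35910 (E = -(-190)*(1 - 190) = -(-190)*(-189) = -1*35910 = -35910)
H = 10396 (H = 8 - 53*(-102 - 94) = 8 - 53*(-196) = 8 - 1*(-10388) = 8 + 10388 = 10396)
1/(38769 + 600/(-49780)) + H/E = 1/(38769 + 600/(-49780)) + 10396/(-35910) = 1/(38769 + 600*(-1/49780)) + 10396*(-1/35910) = 1/(38769 - 30/2489) - 5198/17955 = 1/(96496011/2489) - 5198/17955 = 2489/96496011 - 5198/17955 = -55726841687/192509541945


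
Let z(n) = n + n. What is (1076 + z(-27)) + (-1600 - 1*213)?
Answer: -791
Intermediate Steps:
z(n) = 2*n
(1076 + z(-27)) + (-1600 - 1*213) = (1076 + 2*(-27)) + (-1600 - 1*213) = (1076 - 54) + (-1600 - 213) = 1022 - 1813 = -791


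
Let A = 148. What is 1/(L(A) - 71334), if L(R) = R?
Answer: -1/71186 ≈ -1.4048e-5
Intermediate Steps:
1/(L(A) - 71334) = 1/(148 - 71334) = 1/(-71186) = -1/71186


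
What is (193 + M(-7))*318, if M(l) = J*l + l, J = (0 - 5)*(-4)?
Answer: 14628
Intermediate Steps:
J = 20 (J = -5*(-4) = 20)
M(l) = 21*l (M(l) = 20*l + l = 21*l)
(193 + M(-7))*318 = (193 + 21*(-7))*318 = (193 - 147)*318 = 46*318 = 14628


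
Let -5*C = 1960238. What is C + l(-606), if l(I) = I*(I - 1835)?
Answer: 5435992/5 ≈ 1.0872e+6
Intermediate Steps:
C = -1960238/5 (C = -⅕*1960238 = -1960238/5 ≈ -3.9205e+5)
l(I) = I*(-1835 + I)
C + l(-606) = -1960238/5 - 606*(-1835 - 606) = -1960238/5 - 606*(-2441) = -1960238/5 + 1479246 = 5435992/5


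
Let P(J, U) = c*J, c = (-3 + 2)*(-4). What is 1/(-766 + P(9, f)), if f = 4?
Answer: -1/730 ≈ -0.0013699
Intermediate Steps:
c = 4 (c = -1*(-4) = 4)
P(J, U) = 4*J
1/(-766 + P(9, f)) = 1/(-766 + 4*9) = 1/(-766 + 36) = 1/(-730) = -1/730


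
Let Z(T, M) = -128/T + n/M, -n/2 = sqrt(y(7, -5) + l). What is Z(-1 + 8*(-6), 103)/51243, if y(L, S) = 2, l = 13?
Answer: 128/2510907 - 2*sqrt(15)/5278029 ≈ 4.9510e-5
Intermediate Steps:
n = -2*sqrt(15) (n = -2*sqrt(2 + 13) = -2*sqrt(15) ≈ -7.7460)
Z(T, M) = -128/T - 2*sqrt(15)/M (Z(T, M) = -128/T + (-2*sqrt(15))/M = -128/T - 2*sqrt(15)/M)
Z(-1 + 8*(-6), 103)/51243 = (-128/(-1 + 8*(-6)) - 2*sqrt(15)/103)/51243 = (-128/(-1 - 48) - 2*sqrt(15)*1/103)*(1/51243) = (-128/(-49) - 2*sqrt(15)/103)*(1/51243) = (-128*(-1/49) - 2*sqrt(15)/103)*(1/51243) = (128/49 - 2*sqrt(15)/103)*(1/51243) = 128/2510907 - 2*sqrt(15)/5278029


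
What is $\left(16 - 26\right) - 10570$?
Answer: $-10580$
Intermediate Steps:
$\left(16 - 26\right) - 10570 = -10 - 10570 = -10580$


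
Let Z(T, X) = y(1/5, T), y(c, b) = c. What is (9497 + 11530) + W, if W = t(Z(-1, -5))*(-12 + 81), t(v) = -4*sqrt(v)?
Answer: 21027 - 276*sqrt(5)/5 ≈ 20904.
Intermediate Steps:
Z(T, X) = 1/5
W = -276*sqrt(5)/5 (W = (-4*sqrt(5)/5)*(-12 + 81) = -4*sqrt(5)/5*69 = -276*sqrt(5)/5 ≈ -123.43)
(9497 + 11530) + W = (9497 + 11530) - 276*sqrt(5)/5 = 21027 - 276*sqrt(5)/5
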